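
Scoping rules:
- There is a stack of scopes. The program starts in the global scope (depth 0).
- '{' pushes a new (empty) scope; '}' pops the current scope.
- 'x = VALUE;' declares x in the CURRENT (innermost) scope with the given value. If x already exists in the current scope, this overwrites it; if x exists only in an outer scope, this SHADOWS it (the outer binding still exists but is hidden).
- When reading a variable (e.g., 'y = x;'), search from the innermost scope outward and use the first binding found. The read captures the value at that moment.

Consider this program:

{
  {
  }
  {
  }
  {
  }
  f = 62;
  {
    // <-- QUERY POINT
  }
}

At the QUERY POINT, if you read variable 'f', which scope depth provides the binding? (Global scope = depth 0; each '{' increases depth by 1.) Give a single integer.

Answer: 1

Derivation:
Step 1: enter scope (depth=1)
Step 2: enter scope (depth=2)
Step 3: exit scope (depth=1)
Step 4: enter scope (depth=2)
Step 5: exit scope (depth=1)
Step 6: enter scope (depth=2)
Step 7: exit scope (depth=1)
Step 8: declare f=62 at depth 1
Step 9: enter scope (depth=2)
Visible at query point: f=62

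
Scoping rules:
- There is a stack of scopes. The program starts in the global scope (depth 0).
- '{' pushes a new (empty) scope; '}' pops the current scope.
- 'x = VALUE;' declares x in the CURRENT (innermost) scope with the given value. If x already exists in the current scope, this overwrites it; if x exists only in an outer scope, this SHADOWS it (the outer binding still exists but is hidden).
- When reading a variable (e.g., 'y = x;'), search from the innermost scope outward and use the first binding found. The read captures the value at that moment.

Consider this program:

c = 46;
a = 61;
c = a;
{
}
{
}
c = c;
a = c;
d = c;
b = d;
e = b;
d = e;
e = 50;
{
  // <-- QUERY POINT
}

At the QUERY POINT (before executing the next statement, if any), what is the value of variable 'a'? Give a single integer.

Answer: 61

Derivation:
Step 1: declare c=46 at depth 0
Step 2: declare a=61 at depth 0
Step 3: declare c=(read a)=61 at depth 0
Step 4: enter scope (depth=1)
Step 5: exit scope (depth=0)
Step 6: enter scope (depth=1)
Step 7: exit scope (depth=0)
Step 8: declare c=(read c)=61 at depth 0
Step 9: declare a=(read c)=61 at depth 0
Step 10: declare d=(read c)=61 at depth 0
Step 11: declare b=(read d)=61 at depth 0
Step 12: declare e=(read b)=61 at depth 0
Step 13: declare d=(read e)=61 at depth 0
Step 14: declare e=50 at depth 0
Step 15: enter scope (depth=1)
Visible at query point: a=61 b=61 c=61 d=61 e=50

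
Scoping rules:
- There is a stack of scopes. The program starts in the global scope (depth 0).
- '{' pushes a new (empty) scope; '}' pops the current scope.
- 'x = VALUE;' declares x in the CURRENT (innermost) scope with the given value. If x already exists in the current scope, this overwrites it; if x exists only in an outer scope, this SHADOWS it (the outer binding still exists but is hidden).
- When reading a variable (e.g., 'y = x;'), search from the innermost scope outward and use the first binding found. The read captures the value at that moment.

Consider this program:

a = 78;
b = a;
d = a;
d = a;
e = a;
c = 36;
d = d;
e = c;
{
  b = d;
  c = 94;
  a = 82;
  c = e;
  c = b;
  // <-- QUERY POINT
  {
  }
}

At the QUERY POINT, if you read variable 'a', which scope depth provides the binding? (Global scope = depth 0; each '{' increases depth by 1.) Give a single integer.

Answer: 1

Derivation:
Step 1: declare a=78 at depth 0
Step 2: declare b=(read a)=78 at depth 0
Step 3: declare d=(read a)=78 at depth 0
Step 4: declare d=(read a)=78 at depth 0
Step 5: declare e=(read a)=78 at depth 0
Step 6: declare c=36 at depth 0
Step 7: declare d=(read d)=78 at depth 0
Step 8: declare e=(read c)=36 at depth 0
Step 9: enter scope (depth=1)
Step 10: declare b=(read d)=78 at depth 1
Step 11: declare c=94 at depth 1
Step 12: declare a=82 at depth 1
Step 13: declare c=(read e)=36 at depth 1
Step 14: declare c=(read b)=78 at depth 1
Visible at query point: a=82 b=78 c=78 d=78 e=36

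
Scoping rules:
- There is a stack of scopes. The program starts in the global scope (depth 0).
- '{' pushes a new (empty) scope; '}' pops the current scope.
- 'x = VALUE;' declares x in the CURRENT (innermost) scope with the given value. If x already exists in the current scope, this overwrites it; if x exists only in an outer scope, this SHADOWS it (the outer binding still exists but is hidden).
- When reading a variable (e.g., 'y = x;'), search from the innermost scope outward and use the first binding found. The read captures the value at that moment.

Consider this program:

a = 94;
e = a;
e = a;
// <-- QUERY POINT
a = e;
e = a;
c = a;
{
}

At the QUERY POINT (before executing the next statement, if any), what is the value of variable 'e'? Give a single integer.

Answer: 94

Derivation:
Step 1: declare a=94 at depth 0
Step 2: declare e=(read a)=94 at depth 0
Step 3: declare e=(read a)=94 at depth 0
Visible at query point: a=94 e=94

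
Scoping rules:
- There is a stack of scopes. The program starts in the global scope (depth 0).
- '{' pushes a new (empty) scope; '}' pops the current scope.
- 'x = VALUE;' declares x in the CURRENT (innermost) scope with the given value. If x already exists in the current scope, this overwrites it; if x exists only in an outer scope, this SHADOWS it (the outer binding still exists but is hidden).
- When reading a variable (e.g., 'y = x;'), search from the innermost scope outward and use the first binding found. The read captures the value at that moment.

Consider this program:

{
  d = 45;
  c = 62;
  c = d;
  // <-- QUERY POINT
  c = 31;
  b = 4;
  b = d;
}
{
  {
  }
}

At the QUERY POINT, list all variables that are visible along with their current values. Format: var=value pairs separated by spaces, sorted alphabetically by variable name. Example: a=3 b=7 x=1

Answer: c=45 d=45

Derivation:
Step 1: enter scope (depth=1)
Step 2: declare d=45 at depth 1
Step 3: declare c=62 at depth 1
Step 4: declare c=(read d)=45 at depth 1
Visible at query point: c=45 d=45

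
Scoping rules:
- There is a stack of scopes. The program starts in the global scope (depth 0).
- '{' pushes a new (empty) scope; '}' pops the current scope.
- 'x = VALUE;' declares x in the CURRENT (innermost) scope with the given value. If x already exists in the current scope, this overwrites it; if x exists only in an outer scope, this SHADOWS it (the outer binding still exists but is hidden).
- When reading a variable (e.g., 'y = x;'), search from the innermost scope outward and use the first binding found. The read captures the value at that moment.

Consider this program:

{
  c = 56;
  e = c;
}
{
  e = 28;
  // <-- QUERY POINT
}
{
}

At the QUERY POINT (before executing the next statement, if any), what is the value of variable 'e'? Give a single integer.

Step 1: enter scope (depth=1)
Step 2: declare c=56 at depth 1
Step 3: declare e=(read c)=56 at depth 1
Step 4: exit scope (depth=0)
Step 5: enter scope (depth=1)
Step 6: declare e=28 at depth 1
Visible at query point: e=28

Answer: 28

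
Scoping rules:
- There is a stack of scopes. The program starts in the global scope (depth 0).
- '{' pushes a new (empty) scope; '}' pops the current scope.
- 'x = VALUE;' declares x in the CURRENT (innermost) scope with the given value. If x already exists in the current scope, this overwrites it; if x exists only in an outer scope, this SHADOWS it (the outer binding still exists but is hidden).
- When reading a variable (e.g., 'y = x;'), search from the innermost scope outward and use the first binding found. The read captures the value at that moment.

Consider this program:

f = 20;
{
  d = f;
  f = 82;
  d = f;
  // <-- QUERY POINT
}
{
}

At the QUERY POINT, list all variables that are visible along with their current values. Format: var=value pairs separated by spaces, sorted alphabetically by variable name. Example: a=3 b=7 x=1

Answer: d=82 f=82

Derivation:
Step 1: declare f=20 at depth 0
Step 2: enter scope (depth=1)
Step 3: declare d=(read f)=20 at depth 1
Step 4: declare f=82 at depth 1
Step 5: declare d=(read f)=82 at depth 1
Visible at query point: d=82 f=82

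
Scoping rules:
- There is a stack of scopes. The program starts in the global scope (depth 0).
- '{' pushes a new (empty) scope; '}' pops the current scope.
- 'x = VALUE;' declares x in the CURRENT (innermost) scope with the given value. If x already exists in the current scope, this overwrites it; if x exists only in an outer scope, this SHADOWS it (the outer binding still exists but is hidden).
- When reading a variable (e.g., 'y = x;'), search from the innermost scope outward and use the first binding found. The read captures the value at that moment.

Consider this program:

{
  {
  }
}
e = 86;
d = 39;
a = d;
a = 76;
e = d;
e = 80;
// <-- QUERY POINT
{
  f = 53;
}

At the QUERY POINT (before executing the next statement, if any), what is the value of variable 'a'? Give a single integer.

Step 1: enter scope (depth=1)
Step 2: enter scope (depth=2)
Step 3: exit scope (depth=1)
Step 4: exit scope (depth=0)
Step 5: declare e=86 at depth 0
Step 6: declare d=39 at depth 0
Step 7: declare a=(read d)=39 at depth 0
Step 8: declare a=76 at depth 0
Step 9: declare e=(read d)=39 at depth 0
Step 10: declare e=80 at depth 0
Visible at query point: a=76 d=39 e=80

Answer: 76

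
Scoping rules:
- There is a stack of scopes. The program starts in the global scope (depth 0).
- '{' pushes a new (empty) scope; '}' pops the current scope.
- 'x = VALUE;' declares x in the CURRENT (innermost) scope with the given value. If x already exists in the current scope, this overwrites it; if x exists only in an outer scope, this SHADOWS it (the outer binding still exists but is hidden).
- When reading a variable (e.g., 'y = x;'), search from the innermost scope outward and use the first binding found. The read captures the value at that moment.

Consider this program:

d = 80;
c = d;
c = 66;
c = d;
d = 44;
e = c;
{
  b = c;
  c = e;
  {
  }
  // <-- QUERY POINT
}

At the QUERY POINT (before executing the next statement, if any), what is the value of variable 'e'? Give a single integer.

Answer: 80

Derivation:
Step 1: declare d=80 at depth 0
Step 2: declare c=(read d)=80 at depth 0
Step 3: declare c=66 at depth 0
Step 4: declare c=(read d)=80 at depth 0
Step 5: declare d=44 at depth 0
Step 6: declare e=(read c)=80 at depth 0
Step 7: enter scope (depth=1)
Step 8: declare b=(read c)=80 at depth 1
Step 9: declare c=(read e)=80 at depth 1
Step 10: enter scope (depth=2)
Step 11: exit scope (depth=1)
Visible at query point: b=80 c=80 d=44 e=80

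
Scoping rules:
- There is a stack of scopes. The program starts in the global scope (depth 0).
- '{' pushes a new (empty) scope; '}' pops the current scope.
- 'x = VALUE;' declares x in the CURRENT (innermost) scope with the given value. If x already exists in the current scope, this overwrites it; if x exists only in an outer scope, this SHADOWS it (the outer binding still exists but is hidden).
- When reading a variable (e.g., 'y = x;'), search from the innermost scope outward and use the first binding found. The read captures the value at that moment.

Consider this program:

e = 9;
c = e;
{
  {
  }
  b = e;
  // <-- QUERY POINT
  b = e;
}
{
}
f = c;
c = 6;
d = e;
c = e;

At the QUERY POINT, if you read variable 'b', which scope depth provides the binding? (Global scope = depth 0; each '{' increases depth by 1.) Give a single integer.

Step 1: declare e=9 at depth 0
Step 2: declare c=(read e)=9 at depth 0
Step 3: enter scope (depth=1)
Step 4: enter scope (depth=2)
Step 5: exit scope (depth=1)
Step 6: declare b=(read e)=9 at depth 1
Visible at query point: b=9 c=9 e=9

Answer: 1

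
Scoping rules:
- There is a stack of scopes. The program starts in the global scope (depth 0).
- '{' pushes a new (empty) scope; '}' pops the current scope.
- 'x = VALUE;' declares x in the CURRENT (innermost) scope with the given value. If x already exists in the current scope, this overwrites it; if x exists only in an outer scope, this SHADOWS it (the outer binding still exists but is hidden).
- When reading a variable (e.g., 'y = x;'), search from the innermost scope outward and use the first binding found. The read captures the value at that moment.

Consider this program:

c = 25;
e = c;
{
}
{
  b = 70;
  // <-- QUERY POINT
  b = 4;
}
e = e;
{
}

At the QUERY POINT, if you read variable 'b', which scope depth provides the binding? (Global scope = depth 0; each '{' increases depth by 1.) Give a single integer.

Step 1: declare c=25 at depth 0
Step 2: declare e=(read c)=25 at depth 0
Step 3: enter scope (depth=1)
Step 4: exit scope (depth=0)
Step 5: enter scope (depth=1)
Step 6: declare b=70 at depth 1
Visible at query point: b=70 c=25 e=25

Answer: 1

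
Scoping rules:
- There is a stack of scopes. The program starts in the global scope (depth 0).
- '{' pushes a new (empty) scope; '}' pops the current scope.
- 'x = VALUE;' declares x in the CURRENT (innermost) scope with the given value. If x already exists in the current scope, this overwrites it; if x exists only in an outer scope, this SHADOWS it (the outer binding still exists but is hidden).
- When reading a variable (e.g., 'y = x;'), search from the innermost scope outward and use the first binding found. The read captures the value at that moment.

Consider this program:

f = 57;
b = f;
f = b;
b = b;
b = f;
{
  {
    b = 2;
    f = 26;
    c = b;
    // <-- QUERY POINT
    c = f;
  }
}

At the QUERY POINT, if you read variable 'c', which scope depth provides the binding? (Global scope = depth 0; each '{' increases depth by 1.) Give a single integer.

Step 1: declare f=57 at depth 0
Step 2: declare b=(read f)=57 at depth 0
Step 3: declare f=(read b)=57 at depth 0
Step 4: declare b=(read b)=57 at depth 0
Step 5: declare b=(read f)=57 at depth 0
Step 6: enter scope (depth=1)
Step 7: enter scope (depth=2)
Step 8: declare b=2 at depth 2
Step 9: declare f=26 at depth 2
Step 10: declare c=(read b)=2 at depth 2
Visible at query point: b=2 c=2 f=26

Answer: 2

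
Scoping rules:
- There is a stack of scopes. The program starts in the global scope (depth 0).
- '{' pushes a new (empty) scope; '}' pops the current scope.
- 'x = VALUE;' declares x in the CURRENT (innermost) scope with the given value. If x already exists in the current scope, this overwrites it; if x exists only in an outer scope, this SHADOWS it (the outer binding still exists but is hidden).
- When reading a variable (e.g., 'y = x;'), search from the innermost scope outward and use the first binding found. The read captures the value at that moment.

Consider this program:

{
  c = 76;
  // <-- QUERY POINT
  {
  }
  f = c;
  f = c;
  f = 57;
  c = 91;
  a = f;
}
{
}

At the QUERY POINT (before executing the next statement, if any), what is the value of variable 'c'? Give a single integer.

Answer: 76

Derivation:
Step 1: enter scope (depth=1)
Step 2: declare c=76 at depth 1
Visible at query point: c=76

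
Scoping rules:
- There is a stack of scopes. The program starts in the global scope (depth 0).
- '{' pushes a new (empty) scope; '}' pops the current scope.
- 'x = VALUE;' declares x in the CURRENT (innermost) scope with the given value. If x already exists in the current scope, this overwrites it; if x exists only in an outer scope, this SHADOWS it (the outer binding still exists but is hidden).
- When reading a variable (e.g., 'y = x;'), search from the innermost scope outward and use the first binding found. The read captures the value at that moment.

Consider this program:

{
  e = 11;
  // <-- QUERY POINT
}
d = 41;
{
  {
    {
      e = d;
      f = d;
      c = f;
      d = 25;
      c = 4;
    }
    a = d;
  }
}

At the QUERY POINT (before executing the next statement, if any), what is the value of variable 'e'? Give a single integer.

Answer: 11

Derivation:
Step 1: enter scope (depth=1)
Step 2: declare e=11 at depth 1
Visible at query point: e=11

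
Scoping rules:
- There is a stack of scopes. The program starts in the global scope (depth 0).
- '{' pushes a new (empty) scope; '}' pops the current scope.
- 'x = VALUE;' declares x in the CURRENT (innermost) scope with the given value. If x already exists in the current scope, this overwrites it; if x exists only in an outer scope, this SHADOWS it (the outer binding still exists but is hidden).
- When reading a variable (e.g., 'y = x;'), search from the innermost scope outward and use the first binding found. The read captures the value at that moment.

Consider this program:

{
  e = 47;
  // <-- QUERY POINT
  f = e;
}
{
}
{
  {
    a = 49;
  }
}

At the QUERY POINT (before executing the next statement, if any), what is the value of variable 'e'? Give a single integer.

Step 1: enter scope (depth=1)
Step 2: declare e=47 at depth 1
Visible at query point: e=47

Answer: 47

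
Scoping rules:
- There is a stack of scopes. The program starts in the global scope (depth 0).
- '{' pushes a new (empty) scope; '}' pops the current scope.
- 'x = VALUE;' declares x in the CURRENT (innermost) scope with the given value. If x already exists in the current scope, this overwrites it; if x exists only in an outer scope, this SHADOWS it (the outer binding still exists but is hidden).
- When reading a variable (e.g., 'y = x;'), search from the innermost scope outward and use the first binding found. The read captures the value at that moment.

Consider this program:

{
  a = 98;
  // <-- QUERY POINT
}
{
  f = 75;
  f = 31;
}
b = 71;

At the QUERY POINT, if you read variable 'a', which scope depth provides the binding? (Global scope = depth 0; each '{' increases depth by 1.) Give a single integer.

Answer: 1

Derivation:
Step 1: enter scope (depth=1)
Step 2: declare a=98 at depth 1
Visible at query point: a=98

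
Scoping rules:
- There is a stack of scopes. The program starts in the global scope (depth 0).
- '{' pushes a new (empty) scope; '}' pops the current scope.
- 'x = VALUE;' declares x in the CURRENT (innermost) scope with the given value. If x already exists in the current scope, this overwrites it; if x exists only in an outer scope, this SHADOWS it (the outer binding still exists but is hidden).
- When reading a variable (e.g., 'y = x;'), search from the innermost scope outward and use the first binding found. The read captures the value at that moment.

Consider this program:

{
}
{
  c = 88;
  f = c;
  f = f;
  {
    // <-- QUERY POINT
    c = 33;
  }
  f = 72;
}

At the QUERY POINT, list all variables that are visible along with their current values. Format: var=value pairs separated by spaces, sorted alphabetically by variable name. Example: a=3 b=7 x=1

Answer: c=88 f=88

Derivation:
Step 1: enter scope (depth=1)
Step 2: exit scope (depth=0)
Step 3: enter scope (depth=1)
Step 4: declare c=88 at depth 1
Step 5: declare f=(read c)=88 at depth 1
Step 6: declare f=(read f)=88 at depth 1
Step 7: enter scope (depth=2)
Visible at query point: c=88 f=88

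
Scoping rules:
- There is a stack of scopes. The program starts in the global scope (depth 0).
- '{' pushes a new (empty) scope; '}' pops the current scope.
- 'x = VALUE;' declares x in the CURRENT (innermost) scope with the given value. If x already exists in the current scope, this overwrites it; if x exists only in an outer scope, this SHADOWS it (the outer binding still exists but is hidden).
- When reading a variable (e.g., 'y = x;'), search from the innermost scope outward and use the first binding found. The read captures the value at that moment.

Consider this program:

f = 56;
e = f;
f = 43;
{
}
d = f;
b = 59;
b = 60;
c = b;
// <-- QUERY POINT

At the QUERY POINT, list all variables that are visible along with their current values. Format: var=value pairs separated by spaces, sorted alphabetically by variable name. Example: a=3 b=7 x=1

Answer: b=60 c=60 d=43 e=56 f=43

Derivation:
Step 1: declare f=56 at depth 0
Step 2: declare e=(read f)=56 at depth 0
Step 3: declare f=43 at depth 0
Step 4: enter scope (depth=1)
Step 5: exit scope (depth=0)
Step 6: declare d=(read f)=43 at depth 0
Step 7: declare b=59 at depth 0
Step 8: declare b=60 at depth 0
Step 9: declare c=(read b)=60 at depth 0
Visible at query point: b=60 c=60 d=43 e=56 f=43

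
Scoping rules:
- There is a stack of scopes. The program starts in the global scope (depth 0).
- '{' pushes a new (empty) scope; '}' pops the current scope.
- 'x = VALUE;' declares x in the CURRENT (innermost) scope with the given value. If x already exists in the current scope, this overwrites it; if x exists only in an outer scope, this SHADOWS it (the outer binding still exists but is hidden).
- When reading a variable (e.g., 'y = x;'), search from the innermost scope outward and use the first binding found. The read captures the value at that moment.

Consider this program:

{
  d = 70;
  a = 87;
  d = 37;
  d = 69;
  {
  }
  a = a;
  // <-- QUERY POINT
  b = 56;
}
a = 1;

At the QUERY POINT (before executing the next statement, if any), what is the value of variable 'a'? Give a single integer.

Step 1: enter scope (depth=1)
Step 2: declare d=70 at depth 1
Step 3: declare a=87 at depth 1
Step 4: declare d=37 at depth 1
Step 5: declare d=69 at depth 1
Step 6: enter scope (depth=2)
Step 7: exit scope (depth=1)
Step 8: declare a=(read a)=87 at depth 1
Visible at query point: a=87 d=69

Answer: 87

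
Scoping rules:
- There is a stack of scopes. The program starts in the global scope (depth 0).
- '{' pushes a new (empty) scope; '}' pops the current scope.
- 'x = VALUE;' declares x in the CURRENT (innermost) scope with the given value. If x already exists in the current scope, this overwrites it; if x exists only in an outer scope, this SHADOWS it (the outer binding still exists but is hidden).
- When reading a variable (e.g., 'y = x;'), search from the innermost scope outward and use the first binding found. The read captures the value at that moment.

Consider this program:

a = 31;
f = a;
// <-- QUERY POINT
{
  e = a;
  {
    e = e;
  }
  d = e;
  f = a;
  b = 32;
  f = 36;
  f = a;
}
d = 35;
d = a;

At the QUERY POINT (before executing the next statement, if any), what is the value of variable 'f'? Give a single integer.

Step 1: declare a=31 at depth 0
Step 2: declare f=(read a)=31 at depth 0
Visible at query point: a=31 f=31

Answer: 31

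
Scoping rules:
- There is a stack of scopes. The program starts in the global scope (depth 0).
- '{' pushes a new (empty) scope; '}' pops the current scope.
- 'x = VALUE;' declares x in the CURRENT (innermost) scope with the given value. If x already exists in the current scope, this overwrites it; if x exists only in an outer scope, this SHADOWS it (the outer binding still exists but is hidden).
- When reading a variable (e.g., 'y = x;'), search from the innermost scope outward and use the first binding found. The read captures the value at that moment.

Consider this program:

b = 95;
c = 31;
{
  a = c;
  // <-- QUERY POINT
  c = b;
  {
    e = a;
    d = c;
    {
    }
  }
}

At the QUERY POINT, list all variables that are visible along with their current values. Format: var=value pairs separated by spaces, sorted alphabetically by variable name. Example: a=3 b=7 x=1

Answer: a=31 b=95 c=31

Derivation:
Step 1: declare b=95 at depth 0
Step 2: declare c=31 at depth 0
Step 3: enter scope (depth=1)
Step 4: declare a=(read c)=31 at depth 1
Visible at query point: a=31 b=95 c=31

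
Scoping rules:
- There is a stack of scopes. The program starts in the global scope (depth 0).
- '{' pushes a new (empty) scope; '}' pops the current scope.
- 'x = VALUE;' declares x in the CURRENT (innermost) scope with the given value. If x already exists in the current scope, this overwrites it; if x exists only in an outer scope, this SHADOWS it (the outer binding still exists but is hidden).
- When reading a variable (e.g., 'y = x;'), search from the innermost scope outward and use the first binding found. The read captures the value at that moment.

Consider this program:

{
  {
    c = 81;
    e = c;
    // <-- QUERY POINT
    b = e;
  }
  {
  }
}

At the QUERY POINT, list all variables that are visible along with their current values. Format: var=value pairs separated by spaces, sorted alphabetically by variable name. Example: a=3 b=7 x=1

Answer: c=81 e=81

Derivation:
Step 1: enter scope (depth=1)
Step 2: enter scope (depth=2)
Step 3: declare c=81 at depth 2
Step 4: declare e=(read c)=81 at depth 2
Visible at query point: c=81 e=81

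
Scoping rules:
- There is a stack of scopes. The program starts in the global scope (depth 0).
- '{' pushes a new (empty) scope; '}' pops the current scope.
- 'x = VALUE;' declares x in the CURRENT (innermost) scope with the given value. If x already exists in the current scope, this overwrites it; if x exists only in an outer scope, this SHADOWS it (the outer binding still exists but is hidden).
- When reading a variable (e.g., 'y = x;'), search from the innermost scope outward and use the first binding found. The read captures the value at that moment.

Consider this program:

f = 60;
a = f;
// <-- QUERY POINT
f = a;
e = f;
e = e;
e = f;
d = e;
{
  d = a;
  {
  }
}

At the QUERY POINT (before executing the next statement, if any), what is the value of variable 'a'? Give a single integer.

Step 1: declare f=60 at depth 0
Step 2: declare a=(read f)=60 at depth 0
Visible at query point: a=60 f=60

Answer: 60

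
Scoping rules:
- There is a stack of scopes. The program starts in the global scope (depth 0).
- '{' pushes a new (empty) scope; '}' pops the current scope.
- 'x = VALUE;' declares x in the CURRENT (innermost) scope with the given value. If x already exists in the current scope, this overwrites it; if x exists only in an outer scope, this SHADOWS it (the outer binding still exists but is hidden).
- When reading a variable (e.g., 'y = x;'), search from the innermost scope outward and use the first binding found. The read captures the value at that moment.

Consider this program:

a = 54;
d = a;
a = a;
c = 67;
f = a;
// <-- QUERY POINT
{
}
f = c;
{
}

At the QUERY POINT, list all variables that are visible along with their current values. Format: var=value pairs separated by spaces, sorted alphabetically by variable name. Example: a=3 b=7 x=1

Answer: a=54 c=67 d=54 f=54

Derivation:
Step 1: declare a=54 at depth 0
Step 2: declare d=(read a)=54 at depth 0
Step 3: declare a=(read a)=54 at depth 0
Step 4: declare c=67 at depth 0
Step 5: declare f=(read a)=54 at depth 0
Visible at query point: a=54 c=67 d=54 f=54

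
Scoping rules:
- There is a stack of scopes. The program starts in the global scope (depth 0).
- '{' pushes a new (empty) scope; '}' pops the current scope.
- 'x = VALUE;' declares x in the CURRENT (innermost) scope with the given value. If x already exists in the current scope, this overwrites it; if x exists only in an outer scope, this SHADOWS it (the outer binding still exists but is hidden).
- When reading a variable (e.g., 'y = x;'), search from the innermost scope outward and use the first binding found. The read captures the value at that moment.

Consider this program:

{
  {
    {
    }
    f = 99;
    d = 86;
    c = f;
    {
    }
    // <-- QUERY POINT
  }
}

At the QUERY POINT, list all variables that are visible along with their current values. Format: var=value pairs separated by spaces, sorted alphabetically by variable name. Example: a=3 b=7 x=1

Step 1: enter scope (depth=1)
Step 2: enter scope (depth=2)
Step 3: enter scope (depth=3)
Step 4: exit scope (depth=2)
Step 5: declare f=99 at depth 2
Step 6: declare d=86 at depth 2
Step 7: declare c=(read f)=99 at depth 2
Step 8: enter scope (depth=3)
Step 9: exit scope (depth=2)
Visible at query point: c=99 d=86 f=99

Answer: c=99 d=86 f=99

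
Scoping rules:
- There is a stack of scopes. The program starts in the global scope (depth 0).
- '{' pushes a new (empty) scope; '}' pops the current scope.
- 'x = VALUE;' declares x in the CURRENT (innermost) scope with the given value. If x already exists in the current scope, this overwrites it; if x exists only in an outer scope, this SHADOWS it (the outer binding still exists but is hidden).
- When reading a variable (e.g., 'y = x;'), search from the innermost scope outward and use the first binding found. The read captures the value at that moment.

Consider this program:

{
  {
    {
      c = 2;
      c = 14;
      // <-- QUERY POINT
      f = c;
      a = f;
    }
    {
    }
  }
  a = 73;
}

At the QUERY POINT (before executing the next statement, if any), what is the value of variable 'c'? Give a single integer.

Answer: 14

Derivation:
Step 1: enter scope (depth=1)
Step 2: enter scope (depth=2)
Step 3: enter scope (depth=3)
Step 4: declare c=2 at depth 3
Step 5: declare c=14 at depth 3
Visible at query point: c=14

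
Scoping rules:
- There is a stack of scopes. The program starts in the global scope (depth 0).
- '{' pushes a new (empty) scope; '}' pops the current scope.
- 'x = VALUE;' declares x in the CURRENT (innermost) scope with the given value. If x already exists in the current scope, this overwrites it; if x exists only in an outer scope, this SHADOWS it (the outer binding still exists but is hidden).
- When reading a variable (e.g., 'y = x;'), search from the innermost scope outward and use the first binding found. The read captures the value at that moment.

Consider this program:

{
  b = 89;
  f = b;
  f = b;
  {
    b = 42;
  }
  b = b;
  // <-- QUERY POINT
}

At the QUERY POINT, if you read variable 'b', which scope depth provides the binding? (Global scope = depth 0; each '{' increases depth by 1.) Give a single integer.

Step 1: enter scope (depth=1)
Step 2: declare b=89 at depth 1
Step 3: declare f=(read b)=89 at depth 1
Step 4: declare f=(read b)=89 at depth 1
Step 5: enter scope (depth=2)
Step 6: declare b=42 at depth 2
Step 7: exit scope (depth=1)
Step 8: declare b=(read b)=89 at depth 1
Visible at query point: b=89 f=89

Answer: 1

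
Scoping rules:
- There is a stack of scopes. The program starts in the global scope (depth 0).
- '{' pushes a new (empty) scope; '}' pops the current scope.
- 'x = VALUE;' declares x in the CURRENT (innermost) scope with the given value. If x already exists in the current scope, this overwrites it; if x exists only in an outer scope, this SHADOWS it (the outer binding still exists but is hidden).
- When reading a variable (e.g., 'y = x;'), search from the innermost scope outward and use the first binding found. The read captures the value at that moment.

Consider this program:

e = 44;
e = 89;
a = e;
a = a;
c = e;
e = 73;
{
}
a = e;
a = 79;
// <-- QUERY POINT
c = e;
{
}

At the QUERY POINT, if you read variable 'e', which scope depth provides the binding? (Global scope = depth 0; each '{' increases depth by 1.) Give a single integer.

Answer: 0

Derivation:
Step 1: declare e=44 at depth 0
Step 2: declare e=89 at depth 0
Step 3: declare a=(read e)=89 at depth 0
Step 4: declare a=(read a)=89 at depth 0
Step 5: declare c=(read e)=89 at depth 0
Step 6: declare e=73 at depth 0
Step 7: enter scope (depth=1)
Step 8: exit scope (depth=0)
Step 9: declare a=(read e)=73 at depth 0
Step 10: declare a=79 at depth 0
Visible at query point: a=79 c=89 e=73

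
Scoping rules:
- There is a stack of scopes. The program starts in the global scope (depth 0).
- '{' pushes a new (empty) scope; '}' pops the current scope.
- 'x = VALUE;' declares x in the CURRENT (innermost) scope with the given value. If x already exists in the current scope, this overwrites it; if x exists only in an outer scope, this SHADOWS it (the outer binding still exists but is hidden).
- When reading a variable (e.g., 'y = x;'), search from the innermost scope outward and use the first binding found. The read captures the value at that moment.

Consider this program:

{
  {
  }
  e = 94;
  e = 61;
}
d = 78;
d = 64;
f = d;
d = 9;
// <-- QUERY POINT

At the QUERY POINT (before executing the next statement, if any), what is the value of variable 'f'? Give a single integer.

Step 1: enter scope (depth=1)
Step 2: enter scope (depth=2)
Step 3: exit scope (depth=1)
Step 4: declare e=94 at depth 1
Step 5: declare e=61 at depth 1
Step 6: exit scope (depth=0)
Step 7: declare d=78 at depth 0
Step 8: declare d=64 at depth 0
Step 9: declare f=(read d)=64 at depth 0
Step 10: declare d=9 at depth 0
Visible at query point: d=9 f=64

Answer: 64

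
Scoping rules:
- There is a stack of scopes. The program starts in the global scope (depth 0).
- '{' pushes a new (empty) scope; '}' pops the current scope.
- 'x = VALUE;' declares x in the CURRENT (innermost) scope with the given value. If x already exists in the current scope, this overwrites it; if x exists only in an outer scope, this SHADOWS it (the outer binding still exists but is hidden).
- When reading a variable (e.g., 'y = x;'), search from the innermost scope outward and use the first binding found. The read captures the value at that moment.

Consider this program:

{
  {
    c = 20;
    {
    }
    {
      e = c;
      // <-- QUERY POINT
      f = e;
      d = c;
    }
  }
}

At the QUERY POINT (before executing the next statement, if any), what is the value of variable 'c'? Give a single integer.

Step 1: enter scope (depth=1)
Step 2: enter scope (depth=2)
Step 3: declare c=20 at depth 2
Step 4: enter scope (depth=3)
Step 5: exit scope (depth=2)
Step 6: enter scope (depth=3)
Step 7: declare e=(read c)=20 at depth 3
Visible at query point: c=20 e=20

Answer: 20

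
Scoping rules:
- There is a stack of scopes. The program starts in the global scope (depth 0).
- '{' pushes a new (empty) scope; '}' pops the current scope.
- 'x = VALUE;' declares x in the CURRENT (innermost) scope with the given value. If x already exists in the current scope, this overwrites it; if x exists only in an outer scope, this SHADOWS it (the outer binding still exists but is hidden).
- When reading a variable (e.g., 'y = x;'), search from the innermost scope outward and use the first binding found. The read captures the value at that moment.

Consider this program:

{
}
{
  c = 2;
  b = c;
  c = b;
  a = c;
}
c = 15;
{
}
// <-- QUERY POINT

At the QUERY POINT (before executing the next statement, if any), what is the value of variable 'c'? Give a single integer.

Answer: 15

Derivation:
Step 1: enter scope (depth=1)
Step 2: exit scope (depth=0)
Step 3: enter scope (depth=1)
Step 4: declare c=2 at depth 1
Step 5: declare b=(read c)=2 at depth 1
Step 6: declare c=(read b)=2 at depth 1
Step 7: declare a=(read c)=2 at depth 1
Step 8: exit scope (depth=0)
Step 9: declare c=15 at depth 0
Step 10: enter scope (depth=1)
Step 11: exit scope (depth=0)
Visible at query point: c=15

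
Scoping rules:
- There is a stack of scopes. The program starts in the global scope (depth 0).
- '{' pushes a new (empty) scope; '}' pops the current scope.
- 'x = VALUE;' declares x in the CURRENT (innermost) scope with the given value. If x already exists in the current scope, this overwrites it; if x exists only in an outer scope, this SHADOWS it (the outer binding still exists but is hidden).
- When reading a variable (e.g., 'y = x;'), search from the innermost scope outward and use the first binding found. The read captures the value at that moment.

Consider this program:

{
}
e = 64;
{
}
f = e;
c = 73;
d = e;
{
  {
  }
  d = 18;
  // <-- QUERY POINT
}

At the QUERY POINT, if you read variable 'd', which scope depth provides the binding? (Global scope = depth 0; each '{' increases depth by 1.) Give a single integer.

Step 1: enter scope (depth=1)
Step 2: exit scope (depth=0)
Step 3: declare e=64 at depth 0
Step 4: enter scope (depth=1)
Step 5: exit scope (depth=0)
Step 6: declare f=(read e)=64 at depth 0
Step 7: declare c=73 at depth 0
Step 8: declare d=(read e)=64 at depth 0
Step 9: enter scope (depth=1)
Step 10: enter scope (depth=2)
Step 11: exit scope (depth=1)
Step 12: declare d=18 at depth 1
Visible at query point: c=73 d=18 e=64 f=64

Answer: 1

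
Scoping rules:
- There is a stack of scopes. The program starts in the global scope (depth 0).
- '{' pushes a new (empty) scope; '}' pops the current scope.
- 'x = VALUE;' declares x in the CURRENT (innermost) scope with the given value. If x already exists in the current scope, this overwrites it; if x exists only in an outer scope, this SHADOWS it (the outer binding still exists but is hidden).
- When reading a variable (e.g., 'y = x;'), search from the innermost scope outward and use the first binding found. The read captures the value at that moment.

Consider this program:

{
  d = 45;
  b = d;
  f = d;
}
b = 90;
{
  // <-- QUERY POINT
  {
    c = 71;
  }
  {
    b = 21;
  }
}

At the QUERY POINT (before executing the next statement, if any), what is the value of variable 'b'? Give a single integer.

Step 1: enter scope (depth=1)
Step 2: declare d=45 at depth 1
Step 3: declare b=(read d)=45 at depth 1
Step 4: declare f=(read d)=45 at depth 1
Step 5: exit scope (depth=0)
Step 6: declare b=90 at depth 0
Step 7: enter scope (depth=1)
Visible at query point: b=90

Answer: 90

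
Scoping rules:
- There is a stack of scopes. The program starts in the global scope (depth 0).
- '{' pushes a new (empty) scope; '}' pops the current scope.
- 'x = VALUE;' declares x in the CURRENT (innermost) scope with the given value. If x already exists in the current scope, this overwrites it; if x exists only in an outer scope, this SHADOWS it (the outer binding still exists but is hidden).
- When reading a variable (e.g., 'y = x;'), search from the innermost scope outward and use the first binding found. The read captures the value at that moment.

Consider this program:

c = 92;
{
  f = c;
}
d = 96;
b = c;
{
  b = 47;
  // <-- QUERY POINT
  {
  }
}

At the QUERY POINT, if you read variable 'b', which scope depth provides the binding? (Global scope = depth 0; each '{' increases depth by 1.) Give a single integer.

Step 1: declare c=92 at depth 0
Step 2: enter scope (depth=1)
Step 3: declare f=(read c)=92 at depth 1
Step 4: exit scope (depth=0)
Step 5: declare d=96 at depth 0
Step 6: declare b=(read c)=92 at depth 0
Step 7: enter scope (depth=1)
Step 8: declare b=47 at depth 1
Visible at query point: b=47 c=92 d=96

Answer: 1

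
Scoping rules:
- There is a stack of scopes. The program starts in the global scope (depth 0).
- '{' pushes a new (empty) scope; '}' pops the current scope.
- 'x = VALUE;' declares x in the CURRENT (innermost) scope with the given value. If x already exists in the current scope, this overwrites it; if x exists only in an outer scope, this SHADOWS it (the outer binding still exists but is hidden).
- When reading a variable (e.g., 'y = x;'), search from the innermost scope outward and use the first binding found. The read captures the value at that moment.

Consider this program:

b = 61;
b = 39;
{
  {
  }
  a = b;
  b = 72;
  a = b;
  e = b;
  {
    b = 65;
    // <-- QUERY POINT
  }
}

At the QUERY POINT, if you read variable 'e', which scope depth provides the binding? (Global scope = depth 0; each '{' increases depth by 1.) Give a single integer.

Step 1: declare b=61 at depth 0
Step 2: declare b=39 at depth 0
Step 3: enter scope (depth=1)
Step 4: enter scope (depth=2)
Step 5: exit scope (depth=1)
Step 6: declare a=(read b)=39 at depth 1
Step 7: declare b=72 at depth 1
Step 8: declare a=(read b)=72 at depth 1
Step 9: declare e=(read b)=72 at depth 1
Step 10: enter scope (depth=2)
Step 11: declare b=65 at depth 2
Visible at query point: a=72 b=65 e=72

Answer: 1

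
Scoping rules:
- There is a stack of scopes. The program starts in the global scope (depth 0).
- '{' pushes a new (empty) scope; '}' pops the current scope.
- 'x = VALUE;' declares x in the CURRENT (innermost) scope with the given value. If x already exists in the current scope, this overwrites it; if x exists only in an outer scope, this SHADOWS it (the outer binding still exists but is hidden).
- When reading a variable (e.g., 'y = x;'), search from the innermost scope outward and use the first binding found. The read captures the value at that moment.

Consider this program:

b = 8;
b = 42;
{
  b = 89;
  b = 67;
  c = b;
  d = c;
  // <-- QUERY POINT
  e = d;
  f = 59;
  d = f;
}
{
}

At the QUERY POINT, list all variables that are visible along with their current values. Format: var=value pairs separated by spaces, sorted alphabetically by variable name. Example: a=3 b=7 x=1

Answer: b=67 c=67 d=67

Derivation:
Step 1: declare b=8 at depth 0
Step 2: declare b=42 at depth 0
Step 3: enter scope (depth=1)
Step 4: declare b=89 at depth 1
Step 5: declare b=67 at depth 1
Step 6: declare c=(read b)=67 at depth 1
Step 7: declare d=(read c)=67 at depth 1
Visible at query point: b=67 c=67 d=67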